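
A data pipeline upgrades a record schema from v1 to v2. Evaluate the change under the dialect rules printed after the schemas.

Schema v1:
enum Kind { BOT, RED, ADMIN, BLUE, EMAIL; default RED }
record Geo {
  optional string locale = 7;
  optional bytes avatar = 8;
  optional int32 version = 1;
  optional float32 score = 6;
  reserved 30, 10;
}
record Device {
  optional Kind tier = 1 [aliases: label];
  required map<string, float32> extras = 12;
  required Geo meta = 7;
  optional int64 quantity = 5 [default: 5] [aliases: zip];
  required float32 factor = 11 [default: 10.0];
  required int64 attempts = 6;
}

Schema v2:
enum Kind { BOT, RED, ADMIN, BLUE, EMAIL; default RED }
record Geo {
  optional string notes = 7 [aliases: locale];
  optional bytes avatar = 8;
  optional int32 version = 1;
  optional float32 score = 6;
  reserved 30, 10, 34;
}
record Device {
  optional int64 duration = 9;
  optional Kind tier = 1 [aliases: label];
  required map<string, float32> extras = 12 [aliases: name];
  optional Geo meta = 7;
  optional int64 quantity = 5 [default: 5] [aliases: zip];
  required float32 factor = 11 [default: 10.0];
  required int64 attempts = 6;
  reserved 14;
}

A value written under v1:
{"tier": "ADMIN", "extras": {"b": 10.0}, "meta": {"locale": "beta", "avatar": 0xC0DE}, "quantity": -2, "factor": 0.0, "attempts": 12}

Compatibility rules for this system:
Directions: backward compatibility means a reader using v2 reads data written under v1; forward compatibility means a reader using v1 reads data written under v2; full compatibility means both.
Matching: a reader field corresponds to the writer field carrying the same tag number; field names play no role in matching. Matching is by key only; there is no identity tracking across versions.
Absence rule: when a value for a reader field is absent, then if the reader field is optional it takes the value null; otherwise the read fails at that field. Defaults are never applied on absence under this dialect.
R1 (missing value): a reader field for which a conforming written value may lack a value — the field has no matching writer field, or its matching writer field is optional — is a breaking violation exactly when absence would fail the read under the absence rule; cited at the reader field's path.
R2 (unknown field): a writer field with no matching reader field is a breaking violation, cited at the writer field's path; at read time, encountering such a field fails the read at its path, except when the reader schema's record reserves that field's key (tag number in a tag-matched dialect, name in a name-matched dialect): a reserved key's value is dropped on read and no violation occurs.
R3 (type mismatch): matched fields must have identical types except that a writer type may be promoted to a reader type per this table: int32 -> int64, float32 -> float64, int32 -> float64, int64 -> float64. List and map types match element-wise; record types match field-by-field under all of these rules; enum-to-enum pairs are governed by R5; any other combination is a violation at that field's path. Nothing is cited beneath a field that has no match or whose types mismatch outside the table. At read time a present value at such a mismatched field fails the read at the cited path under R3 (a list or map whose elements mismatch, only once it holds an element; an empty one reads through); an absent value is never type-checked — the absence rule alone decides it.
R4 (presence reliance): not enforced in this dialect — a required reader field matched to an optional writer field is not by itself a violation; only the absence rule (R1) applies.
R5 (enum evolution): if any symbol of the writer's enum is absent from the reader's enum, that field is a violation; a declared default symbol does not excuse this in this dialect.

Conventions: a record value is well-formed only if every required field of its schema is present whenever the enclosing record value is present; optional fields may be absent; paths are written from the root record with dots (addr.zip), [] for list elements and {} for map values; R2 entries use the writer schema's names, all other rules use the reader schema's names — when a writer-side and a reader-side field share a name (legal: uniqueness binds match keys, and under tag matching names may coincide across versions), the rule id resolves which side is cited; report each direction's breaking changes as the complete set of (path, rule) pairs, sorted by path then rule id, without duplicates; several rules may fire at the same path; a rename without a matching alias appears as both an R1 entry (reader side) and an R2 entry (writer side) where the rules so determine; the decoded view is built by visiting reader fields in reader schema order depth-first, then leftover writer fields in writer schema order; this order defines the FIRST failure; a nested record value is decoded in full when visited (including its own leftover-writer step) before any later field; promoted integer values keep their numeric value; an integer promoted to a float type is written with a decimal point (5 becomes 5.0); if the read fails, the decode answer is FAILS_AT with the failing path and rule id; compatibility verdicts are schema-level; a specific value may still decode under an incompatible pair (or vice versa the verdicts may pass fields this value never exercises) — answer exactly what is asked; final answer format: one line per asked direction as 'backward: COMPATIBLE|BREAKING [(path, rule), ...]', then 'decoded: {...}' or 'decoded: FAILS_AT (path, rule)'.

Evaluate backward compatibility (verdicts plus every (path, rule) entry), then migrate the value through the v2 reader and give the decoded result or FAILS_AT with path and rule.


in Device below, arrows point writer -> reader
checking backward for Device: reader v2 against writer v1:
  duration: no writer-side match
  tier <- tier (Kind -> Kind, writer optional)
  extras <- extras (map<string, float32> -> map<string, float32>, writer required)
  meta <- meta (Geo -> Geo, writer required)
  quantity <- quantity (int64 -> int64, writer optional)
  factor <- factor (float32 -> float32, writer required)
  attempts <- attempts (int64 -> int64, writer required)
  meta.notes <- meta.locale (string -> string, writer optional)
  meta.avatar <- meta.avatar (bytes -> bytes, writer optional)
  meta.version <- meta.version (int32 -> int32, writer optional)
  meta.score <- meta.score (float32 -> float32, writer optional)
  => no violations; backward on Device: COMPATIBLE
decode (reader v2):
  duration := null (not supplied -> null)
  tier := "ADMIN"
  extras := {"b": 10.0}
  meta.notes := "beta" (from writer locale)
  meta.avatar := 0xC0DE
  meta.version := null (not supplied -> null)
  meta.score := null (not supplied -> null)
  quantity := -2
  factor := 0.0
  attempts := 12
  => decoded: {"duration": null, "tier": "ADMIN", "extras": {"b": 10.0}, "meta": {"notes": "beta", "avatar": 0xC0DE, "version": null, "score": null}, "quantity": -2, "factor": 0.0, "attempts": 12}
checking off the Device differences that do not matter here:
  field meta in record Device: required changed to optional -> affects forward compatibility only, which is not asked

backward: COMPATIBLE []; decoded: {"duration": null, "tier": "ADMIN", "extras": {"b": 10.0}, "meta": {"notes": "beta", "avatar": 0xC0DE, "version": null, "score": null}, "quantity": -2, "factor": 0.0, "attempts": 12}


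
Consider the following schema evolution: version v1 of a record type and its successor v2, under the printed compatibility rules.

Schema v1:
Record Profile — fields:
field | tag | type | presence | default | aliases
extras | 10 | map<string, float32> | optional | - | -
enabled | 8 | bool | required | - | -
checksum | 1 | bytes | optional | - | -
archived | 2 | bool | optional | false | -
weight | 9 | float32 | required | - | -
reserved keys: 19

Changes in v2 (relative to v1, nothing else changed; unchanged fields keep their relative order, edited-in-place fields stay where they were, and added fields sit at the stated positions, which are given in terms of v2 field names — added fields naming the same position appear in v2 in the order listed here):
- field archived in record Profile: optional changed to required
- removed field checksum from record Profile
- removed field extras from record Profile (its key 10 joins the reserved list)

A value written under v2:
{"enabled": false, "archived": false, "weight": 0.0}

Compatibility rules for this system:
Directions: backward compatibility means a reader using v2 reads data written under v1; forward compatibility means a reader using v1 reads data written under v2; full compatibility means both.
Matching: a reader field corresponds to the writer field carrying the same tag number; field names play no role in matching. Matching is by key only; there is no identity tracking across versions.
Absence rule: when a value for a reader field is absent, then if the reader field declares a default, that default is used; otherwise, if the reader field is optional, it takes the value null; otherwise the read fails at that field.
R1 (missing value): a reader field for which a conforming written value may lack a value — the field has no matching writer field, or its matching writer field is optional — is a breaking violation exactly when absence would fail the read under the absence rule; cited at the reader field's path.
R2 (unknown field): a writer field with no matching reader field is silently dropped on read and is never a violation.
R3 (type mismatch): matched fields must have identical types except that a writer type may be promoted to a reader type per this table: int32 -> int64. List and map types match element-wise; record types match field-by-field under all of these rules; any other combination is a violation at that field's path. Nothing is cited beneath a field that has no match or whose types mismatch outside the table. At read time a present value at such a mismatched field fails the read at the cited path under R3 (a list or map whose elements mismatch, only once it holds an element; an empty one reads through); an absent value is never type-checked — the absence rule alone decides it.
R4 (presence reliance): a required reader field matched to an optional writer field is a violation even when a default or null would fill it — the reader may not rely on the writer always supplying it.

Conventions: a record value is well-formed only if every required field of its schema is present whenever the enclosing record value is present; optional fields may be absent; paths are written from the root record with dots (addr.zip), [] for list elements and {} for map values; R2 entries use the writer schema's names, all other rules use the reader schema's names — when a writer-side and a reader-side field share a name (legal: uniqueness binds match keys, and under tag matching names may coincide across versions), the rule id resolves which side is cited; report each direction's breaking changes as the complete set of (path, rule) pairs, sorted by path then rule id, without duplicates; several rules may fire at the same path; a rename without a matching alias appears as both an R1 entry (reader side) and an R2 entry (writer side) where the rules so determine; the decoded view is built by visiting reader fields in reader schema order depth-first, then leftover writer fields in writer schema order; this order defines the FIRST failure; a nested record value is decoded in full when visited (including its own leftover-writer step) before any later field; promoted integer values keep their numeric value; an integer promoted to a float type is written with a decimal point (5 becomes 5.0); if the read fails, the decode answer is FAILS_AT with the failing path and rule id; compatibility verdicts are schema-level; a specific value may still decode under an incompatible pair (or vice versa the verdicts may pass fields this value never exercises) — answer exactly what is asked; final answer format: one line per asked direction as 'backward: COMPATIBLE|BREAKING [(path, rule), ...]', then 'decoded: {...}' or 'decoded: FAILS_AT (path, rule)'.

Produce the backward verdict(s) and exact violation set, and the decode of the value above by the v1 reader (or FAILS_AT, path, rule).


the writer's type comes first in each Profile pair
backward for Profile (reader v2, writer v1):
  enabled: bool -> bool, writer required; from enabled
  archived: bool -> bool, writer optional; from archived
  weight: float32 -> float32, writer required; from weight
  extras (writer side), unknown to reader
  checksum (writer side), unknown to reader
  breaking: (archived, R4)
  backward on Profile therefore BREAKING (1)
migrating the Profile value to v1:
  extras := null (absent, optional -> null)
  enabled := false
  checksum := null (absent, optional -> null)
  archived := false
  weight := 0.0
  => decoded: {"extras": null, "enabled": false, "checksum": null, "archived": false, "weight": 0.0}
the rest of the Profile diff is inert for this question:
  removed field checksum from record Profile -> no rule fires on it in Profile's dialect; the asked verdict holds
  removed field extras from record Profile (its key 10 joins the reserved list) -> no rule fires on it in Profile's dialect; the asked verdict holds

backward: BREAKING [(archived, R4)]; decoded: {"extras": null, "enabled": false, "checksum": null, "archived": false, "weight": 0.0}


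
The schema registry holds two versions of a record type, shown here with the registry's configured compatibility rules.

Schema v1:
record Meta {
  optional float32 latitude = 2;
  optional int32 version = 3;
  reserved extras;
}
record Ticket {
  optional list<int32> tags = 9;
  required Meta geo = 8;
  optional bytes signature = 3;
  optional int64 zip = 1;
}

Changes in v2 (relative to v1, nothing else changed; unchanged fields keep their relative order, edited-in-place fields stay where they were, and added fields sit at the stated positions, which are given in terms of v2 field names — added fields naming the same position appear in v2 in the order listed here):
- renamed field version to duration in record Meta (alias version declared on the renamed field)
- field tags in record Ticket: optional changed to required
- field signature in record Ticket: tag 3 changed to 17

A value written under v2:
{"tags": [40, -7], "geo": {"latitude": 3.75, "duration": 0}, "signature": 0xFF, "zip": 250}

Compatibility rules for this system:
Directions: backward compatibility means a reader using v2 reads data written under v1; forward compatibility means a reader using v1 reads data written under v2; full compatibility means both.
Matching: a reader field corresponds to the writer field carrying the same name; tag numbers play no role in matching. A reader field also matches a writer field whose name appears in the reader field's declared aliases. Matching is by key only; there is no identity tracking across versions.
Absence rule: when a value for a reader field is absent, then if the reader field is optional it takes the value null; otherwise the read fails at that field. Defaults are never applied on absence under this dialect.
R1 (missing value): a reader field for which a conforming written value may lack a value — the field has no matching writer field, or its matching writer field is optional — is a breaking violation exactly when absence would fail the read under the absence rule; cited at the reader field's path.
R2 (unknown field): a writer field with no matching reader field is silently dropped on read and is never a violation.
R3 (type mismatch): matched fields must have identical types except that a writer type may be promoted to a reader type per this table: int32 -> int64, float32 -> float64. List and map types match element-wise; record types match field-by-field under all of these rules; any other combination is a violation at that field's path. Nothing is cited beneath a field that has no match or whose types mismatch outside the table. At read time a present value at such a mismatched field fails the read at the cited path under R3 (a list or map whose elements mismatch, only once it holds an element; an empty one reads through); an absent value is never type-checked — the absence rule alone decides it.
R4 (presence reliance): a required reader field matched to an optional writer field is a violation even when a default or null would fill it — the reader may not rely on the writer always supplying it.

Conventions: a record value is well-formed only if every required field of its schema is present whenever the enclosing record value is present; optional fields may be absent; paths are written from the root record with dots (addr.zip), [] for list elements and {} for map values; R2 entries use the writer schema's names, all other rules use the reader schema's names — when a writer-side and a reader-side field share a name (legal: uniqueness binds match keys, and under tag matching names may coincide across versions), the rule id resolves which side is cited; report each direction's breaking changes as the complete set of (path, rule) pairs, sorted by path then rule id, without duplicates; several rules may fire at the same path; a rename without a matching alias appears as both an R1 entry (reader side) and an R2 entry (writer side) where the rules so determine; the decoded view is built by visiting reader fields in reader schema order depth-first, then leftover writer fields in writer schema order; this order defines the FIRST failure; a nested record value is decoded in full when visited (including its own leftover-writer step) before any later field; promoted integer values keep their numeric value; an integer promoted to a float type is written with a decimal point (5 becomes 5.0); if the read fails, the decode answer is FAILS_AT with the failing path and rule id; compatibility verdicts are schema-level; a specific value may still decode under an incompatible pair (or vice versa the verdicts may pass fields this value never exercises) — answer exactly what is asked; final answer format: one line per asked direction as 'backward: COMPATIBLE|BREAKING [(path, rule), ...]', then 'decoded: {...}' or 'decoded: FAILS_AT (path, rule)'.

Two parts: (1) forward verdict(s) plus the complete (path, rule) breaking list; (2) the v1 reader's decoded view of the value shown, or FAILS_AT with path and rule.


arrows below run writer -> reader for Ticket
forward for Ticket (reader v1, writer v2):
  tags: paired with writer tags (list<int32> -> list<int32>; writer required)
  geo: paired with writer geo (Meta -> Meta; writer required)
  signature: paired with writer signature (bytes -> bytes; writer optional)
  zip: paired with writer zip (int64 -> int64; writer optional)
  geo.latitude: paired with writer geo.latitude (float32 -> float32; writer optional)
  geo.version: no writer-side match
  leftover writer field: geo.duration
  => no violations; forward on Ticket: COMPATIBLE
decode walk for Ticket under reader schema v1:
  tags := [40, -7]
  geo.latitude := 3.75
  geo.version := null (not supplied -> null)
  writer geo.duration: unmatched, discarded
  signature := 0xFF
  zip := 250
  => decoded: {"tags": [40, -7], "geo": {"latitude": 3.75, "version": null}, "signature": 0xFF, "zip": 250}
diffs on Ticket not affecting the asked answer:
  field tags in record Ticket: optional changed to required -> fires only in the backward direction of Ticket, which is not asked here
  field signature in record Ticket: tag 3 changed to 17 -> inert for the asked Ticket verdict: nothing fires

forward: COMPATIBLE []; decoded: {"tags": [40, -7], "geo": {"latitude": 3.75, "version": null}, "signature": 0xFF, "zip": 250}


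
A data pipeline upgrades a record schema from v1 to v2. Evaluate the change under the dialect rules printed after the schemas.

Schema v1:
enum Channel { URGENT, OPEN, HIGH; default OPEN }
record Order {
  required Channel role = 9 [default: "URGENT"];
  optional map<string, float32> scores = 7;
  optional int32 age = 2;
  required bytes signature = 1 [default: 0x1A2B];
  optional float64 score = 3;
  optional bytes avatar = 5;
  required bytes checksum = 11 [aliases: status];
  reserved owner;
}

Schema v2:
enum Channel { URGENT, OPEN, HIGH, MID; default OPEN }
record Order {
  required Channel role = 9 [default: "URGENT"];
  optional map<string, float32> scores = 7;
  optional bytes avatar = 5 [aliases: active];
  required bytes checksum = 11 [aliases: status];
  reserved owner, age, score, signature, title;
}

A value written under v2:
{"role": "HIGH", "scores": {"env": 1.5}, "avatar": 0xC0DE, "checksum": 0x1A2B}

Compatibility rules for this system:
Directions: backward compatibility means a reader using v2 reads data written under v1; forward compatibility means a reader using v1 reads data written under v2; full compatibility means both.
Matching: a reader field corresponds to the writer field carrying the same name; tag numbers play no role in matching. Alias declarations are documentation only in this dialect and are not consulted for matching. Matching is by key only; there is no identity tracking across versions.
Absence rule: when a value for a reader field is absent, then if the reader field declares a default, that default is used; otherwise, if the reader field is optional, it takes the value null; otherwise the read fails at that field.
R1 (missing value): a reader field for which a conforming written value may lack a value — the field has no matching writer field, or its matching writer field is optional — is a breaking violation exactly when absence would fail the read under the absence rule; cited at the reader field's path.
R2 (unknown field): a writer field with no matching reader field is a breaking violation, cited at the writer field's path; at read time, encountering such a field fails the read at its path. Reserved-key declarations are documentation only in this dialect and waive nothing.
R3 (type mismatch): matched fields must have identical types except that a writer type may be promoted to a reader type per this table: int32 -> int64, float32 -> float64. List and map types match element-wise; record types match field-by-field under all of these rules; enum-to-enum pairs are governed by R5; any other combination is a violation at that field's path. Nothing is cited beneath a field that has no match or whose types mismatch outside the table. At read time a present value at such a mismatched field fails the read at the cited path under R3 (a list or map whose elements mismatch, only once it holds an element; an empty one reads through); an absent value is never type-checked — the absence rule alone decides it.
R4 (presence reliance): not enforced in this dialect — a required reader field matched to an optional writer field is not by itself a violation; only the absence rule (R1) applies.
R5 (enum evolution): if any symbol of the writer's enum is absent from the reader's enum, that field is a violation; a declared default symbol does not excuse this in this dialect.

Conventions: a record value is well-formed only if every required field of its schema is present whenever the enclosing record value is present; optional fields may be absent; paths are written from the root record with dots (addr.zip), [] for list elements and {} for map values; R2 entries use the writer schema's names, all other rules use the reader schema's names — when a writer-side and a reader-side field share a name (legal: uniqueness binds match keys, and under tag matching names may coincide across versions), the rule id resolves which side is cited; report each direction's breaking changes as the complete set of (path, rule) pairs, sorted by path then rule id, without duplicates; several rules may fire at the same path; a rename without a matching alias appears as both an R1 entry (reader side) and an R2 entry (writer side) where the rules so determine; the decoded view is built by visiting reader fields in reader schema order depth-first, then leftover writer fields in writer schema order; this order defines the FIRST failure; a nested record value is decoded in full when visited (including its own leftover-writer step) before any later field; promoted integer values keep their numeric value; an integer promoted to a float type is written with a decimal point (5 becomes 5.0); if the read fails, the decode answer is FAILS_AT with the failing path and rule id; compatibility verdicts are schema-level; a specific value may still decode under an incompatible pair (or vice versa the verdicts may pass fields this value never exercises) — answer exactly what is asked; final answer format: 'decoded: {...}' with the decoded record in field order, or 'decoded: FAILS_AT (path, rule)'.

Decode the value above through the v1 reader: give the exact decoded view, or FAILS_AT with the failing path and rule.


arrows below run writer -> reader for Order
decoding the Order value with the v1 reader:
  role := "HIGH"
  scores := {"env": 1.5}
  age := null (not supplied -> null)
  signature := 0x1A2B (no value, default fills)
  score := null (not supplied -> null)
  avatar := 0xC0DE
  checksum := 0x1A2B
  => decoded: {"role": "HIGH", "scores": {"env": 1.5}, "age": null, "signature": 0x1A2B, "score": null, "avatar": 0xC0DE, "checksum": 0x1A2B}
checking off the Order differences that do not matter here:
  enum Channel (field role in record Order): symbol MID added -> a verdict-level change on Order — the shown value reads the same
  removed field age from record Order (its key "age" joins the reserved list) -> a verdict-level change on Order — the shown value reads the same
  removed field score from record Order (its key "score" joins the reserved list) -> a verdict-level change on Order — the shown value reads the same
  removed field signature from record Order (its key "signature" joins the reserved list) -> a verdict-level change on Order — the shown value reads the same

decoded: {"role": "HIGH", "scores": {"env": 1.5}, "age": null, "signature": 0x1A2B, "score": null, "avatar": 0xC0DE, "checksum": 0x1A2B}


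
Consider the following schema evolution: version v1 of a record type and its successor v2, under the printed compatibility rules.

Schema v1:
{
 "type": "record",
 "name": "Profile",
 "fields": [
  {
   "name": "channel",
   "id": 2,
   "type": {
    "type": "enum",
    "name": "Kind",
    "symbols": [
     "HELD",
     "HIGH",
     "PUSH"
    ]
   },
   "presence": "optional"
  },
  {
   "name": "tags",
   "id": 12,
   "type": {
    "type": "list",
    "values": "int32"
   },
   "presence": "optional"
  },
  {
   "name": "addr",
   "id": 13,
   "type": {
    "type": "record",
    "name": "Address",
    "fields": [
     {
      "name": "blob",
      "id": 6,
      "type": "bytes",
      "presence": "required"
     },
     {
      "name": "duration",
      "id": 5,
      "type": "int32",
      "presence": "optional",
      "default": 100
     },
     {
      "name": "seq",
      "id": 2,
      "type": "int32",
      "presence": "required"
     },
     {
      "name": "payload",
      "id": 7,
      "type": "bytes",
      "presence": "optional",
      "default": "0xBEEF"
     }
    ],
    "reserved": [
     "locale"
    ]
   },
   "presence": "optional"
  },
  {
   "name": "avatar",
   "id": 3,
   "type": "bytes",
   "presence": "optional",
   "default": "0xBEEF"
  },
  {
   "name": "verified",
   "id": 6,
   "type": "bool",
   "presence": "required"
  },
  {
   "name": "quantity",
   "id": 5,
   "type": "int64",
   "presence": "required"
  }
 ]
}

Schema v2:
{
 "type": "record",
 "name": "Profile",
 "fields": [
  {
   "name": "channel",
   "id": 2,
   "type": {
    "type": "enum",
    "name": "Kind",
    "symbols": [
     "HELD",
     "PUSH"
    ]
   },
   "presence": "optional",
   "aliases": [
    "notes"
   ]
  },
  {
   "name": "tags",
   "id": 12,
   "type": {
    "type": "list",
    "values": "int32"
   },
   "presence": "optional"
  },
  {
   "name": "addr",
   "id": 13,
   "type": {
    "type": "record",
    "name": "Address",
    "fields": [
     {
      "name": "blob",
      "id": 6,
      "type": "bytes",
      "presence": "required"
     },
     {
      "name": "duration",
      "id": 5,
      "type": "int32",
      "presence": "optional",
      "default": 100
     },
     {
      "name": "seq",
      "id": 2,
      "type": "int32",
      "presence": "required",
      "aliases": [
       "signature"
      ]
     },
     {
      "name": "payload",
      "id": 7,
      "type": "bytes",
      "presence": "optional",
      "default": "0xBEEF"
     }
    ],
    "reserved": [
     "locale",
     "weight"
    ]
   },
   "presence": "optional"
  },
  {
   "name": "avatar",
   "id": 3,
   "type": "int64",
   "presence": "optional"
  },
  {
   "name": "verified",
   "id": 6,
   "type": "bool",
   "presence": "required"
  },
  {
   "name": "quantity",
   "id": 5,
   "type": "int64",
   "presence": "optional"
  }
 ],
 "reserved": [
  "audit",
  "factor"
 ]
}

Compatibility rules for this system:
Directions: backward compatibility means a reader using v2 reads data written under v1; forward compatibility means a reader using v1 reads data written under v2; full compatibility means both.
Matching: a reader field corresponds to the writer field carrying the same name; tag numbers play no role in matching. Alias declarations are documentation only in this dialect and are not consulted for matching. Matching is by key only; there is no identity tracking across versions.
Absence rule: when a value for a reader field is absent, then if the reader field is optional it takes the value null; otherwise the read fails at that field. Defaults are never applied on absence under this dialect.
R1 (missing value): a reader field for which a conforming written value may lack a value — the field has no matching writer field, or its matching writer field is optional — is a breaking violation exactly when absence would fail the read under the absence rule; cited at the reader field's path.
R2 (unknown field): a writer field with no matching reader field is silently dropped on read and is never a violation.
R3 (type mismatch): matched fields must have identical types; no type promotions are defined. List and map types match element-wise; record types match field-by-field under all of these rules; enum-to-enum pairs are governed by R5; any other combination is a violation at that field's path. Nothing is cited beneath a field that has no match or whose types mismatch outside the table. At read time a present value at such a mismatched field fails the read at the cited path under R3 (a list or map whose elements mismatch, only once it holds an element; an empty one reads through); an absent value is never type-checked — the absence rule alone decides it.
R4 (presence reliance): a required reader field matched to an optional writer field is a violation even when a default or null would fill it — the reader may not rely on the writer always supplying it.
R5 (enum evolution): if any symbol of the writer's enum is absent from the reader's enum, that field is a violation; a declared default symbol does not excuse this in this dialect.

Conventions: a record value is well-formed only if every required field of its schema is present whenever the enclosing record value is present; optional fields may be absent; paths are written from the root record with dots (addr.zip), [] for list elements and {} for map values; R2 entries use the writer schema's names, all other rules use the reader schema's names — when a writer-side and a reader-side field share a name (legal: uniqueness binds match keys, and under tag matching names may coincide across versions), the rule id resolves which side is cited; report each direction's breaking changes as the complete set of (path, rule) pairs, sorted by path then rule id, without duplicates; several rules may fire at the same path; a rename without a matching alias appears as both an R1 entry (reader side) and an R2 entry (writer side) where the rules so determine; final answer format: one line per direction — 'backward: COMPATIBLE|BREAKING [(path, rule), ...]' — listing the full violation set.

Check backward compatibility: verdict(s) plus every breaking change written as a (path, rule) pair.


backward: BREAKING [(avatar, R3), (channel, R5)]

arrows below run writer -> reader for Profile
backward pass over Profile, reader schema v2, writer schema v1:
  writer optional, Kind -> Kind: reader channel maps from writer channel
  writer optional, list<int32> -> list<int32>: reader tags maps from writer tags
  writer optional, Address -> Address: reader addr maps from writer addr
  writer optional, bytes -> int64: reader avatar maps from writer avatar
  writer required, bool -> bool: reader verified maps from writer verified
  writer required, int64 -> int64: reader quantity maps from writer quantity
  writer required, bytes -> bytes: reader addr.blob maps from writer addr.blob
  writer optional, int32 -> int32: reader addr.duration maps from writer addr.duration
  writer required, int32 -> int32: reader addr.seq maps from writer addr.seq
  writer optional, bytes -> bytes: reader addr.payload maps from writer addr.payload
  R3 fires at avatar
  R5 fires at channel
  => backward verdict for Profile: BREAKING, 2 violation(s)
checking off the Profile differences that do not matter here:
  field quantity in record Profile: required changed to optional -> matters only for Profile's forward compatibility — outside the asked direction


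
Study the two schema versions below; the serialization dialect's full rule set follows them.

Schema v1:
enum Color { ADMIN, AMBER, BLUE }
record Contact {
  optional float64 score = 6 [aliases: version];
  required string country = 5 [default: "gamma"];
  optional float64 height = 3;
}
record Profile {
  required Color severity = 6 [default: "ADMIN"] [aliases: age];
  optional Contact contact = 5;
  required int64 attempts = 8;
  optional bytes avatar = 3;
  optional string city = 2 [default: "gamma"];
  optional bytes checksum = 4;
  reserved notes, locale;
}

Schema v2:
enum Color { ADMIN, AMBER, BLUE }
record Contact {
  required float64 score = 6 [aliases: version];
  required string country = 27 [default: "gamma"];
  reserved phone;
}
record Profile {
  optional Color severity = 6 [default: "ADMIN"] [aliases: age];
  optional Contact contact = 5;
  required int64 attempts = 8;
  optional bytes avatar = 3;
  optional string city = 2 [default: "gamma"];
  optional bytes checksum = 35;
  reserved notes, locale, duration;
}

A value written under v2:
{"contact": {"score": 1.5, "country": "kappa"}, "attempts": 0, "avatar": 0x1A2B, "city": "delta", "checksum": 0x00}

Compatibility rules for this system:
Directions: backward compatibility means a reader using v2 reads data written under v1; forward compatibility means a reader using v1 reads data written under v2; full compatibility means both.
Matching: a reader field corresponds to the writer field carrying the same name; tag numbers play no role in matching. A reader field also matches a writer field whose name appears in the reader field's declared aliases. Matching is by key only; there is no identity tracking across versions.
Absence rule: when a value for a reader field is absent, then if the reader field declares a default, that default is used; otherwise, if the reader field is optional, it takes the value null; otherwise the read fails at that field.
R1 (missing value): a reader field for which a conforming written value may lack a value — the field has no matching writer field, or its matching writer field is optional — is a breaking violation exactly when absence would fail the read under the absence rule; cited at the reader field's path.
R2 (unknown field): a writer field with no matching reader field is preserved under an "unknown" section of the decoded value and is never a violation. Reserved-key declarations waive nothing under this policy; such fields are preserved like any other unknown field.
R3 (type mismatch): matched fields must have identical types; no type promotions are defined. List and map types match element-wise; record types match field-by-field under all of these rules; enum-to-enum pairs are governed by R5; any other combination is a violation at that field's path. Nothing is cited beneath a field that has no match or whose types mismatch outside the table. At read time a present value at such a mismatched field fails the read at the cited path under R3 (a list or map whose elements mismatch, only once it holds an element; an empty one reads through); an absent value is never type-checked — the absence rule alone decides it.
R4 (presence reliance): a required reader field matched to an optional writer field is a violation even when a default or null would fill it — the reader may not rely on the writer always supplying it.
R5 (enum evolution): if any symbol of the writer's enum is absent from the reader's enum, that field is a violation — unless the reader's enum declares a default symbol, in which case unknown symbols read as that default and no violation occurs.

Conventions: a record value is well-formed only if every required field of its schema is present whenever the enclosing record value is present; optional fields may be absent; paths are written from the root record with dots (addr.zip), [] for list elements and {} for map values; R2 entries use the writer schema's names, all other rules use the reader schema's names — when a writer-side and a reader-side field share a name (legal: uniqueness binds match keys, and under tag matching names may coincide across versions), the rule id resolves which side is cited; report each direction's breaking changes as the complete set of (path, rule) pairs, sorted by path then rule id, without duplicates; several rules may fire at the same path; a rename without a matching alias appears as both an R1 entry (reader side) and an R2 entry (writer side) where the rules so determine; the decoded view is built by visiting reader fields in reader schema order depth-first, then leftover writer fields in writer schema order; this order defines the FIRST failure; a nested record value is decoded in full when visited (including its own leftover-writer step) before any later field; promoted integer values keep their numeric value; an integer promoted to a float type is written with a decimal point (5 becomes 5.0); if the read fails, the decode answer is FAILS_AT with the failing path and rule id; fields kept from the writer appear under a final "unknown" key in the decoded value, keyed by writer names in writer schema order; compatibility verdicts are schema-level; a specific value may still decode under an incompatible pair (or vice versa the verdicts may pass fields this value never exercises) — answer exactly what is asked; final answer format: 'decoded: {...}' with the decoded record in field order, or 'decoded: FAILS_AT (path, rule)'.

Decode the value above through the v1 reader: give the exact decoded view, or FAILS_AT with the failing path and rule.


the writer's type comes first in each Profile pair
decoding the Profile value with the v1 reader:
  severity := "ADMIN" (absent -> default)
  contact.score := 1.5
  contact.country := "kappa"
  contact.height := null (absent, optional -> null)
  attempts := 0
  avatar := 0x1A2B
  city := "delta"
  checksum := 0x00
  => decoded: {"severity": "ADMIN", "contact": {"score": 1.5, "country": "kappa", "height": null}, "attempts": 0, "avatar": 0x1A2B, "city": "delta", "checksum": 0x00}
ruling out the remaining Profile differences:
  removed field height from record Contact -> inert under this dialect — no rule fires on Profile and the result does not move
  field score in record Contact: optional changed to required -> affects the rule determinations only; this particular Profile value decodes identically
  field checksum in record Profile: tag 4 changed to 35 -> inert under this dialect — no rule fires on Profile and the result does not move
  field country in record Contact: tag 5 changed to 27 -> inert under this dialect — no rule fires on Profile and the result does not move
  field severity in record Profile: required changed to optional -> affects the rule determinations only; this particular Profile value decodes identically

decoded: {"severity": "ADMIN", "contact": {"score": 1.5, "country": "kappa", "height": null}, "attempts": 0, "avatar": 0x1A2B, "city": "delta", "checksum": 0x00}


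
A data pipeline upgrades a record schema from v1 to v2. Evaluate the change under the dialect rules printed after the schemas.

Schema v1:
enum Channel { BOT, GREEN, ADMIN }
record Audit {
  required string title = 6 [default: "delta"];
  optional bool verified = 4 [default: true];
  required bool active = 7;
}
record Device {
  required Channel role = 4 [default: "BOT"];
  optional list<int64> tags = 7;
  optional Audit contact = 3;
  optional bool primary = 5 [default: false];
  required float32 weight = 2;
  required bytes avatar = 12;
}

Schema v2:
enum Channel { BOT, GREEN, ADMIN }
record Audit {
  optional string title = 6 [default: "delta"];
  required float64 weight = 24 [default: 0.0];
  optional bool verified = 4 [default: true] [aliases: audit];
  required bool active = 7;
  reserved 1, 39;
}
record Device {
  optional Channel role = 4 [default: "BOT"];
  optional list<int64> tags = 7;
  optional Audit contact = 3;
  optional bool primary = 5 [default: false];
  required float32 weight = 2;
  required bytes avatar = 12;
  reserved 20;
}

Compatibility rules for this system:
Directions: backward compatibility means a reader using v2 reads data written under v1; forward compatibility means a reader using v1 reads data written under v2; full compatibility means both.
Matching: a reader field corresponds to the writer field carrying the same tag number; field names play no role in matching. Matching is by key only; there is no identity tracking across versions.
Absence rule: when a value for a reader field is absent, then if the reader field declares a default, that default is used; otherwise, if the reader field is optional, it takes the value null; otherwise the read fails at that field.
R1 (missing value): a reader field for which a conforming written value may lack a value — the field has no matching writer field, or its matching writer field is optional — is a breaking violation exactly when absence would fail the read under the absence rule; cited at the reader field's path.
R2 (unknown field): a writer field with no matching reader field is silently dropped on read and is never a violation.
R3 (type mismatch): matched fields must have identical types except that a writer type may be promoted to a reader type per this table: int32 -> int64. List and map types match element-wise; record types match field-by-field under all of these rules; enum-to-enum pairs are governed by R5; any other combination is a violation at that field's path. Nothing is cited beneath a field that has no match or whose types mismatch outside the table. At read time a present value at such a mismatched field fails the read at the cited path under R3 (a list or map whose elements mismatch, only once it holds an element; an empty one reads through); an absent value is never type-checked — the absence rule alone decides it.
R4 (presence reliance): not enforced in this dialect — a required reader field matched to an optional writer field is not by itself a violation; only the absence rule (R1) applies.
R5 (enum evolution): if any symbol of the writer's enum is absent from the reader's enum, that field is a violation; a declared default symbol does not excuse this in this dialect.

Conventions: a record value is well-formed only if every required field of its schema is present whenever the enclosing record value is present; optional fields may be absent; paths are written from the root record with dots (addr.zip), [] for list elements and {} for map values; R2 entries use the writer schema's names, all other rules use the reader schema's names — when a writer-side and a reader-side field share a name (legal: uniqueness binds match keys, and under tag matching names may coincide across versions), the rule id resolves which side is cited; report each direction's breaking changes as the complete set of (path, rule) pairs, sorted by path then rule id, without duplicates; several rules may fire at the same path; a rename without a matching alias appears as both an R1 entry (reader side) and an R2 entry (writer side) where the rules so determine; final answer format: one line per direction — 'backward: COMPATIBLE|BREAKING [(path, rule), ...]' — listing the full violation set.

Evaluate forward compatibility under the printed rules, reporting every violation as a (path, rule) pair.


forward: COMPATIBLE []

in Device below, arrows point writer -> reader
forward analysis of Device with v1 as reader and v2 as writer:
  role: Channel -> Channel, writer optional; from role
  tags: list<int64> -> list<int64>, writer optional; from tags
  contact: Audit -> Audit, writer optional; from contact
  primary: bool -> bool, writer optional; from primary
  weight: float32 -> float32, writer required; from weight
  avatar: bytes -> bytes, writer required; from avatar
  contact.title: string -> string, writer optional; from contact.title
  contact.verified: bool -> bool, writer optional; from contact.verified
  contact.active: bool -> bool, writer required; from contact.active
  writer contact.weight: unknown to reader
  => no violations; forward on Device: COMPATIBLE
diffs on Device not affecting the asked answer:
  field role in record Device: required changed to optional -> no rule fires on it in Device's dialect; the asked verdict holds
  added field weight to record Audit: required float64, tag 24, default 0.0 (in v2 it sits immediately before verified) -> no rule fires on it in Device's dialect; the asked verdict holds
  field title in record Audit: required changed to optional -> no rule fires on it in Device's dialect; the asked verdict holds
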